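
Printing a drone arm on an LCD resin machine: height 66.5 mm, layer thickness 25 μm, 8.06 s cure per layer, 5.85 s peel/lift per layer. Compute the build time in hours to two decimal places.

Number of layers: 66.5 / 0.025 → 2660 (rounded up).
Cycle time = 8.06 + 5.85 = 13.91 s.
Build time: 2660 × 13.91 s = 37000.6 s, i.e. 10.28 hours.

10.28 hours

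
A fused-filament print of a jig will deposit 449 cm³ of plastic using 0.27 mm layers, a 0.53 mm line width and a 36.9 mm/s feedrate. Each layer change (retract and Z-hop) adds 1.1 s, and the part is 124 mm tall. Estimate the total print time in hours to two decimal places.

Extrusion cross-section = 0.27 × 0.53 = 0.1431 mm².
Path length: 449000 mm³ / 0.1431 mm² → 3137666 mm.
Extrusion time: 3137666 / 36.9 → 85031.6 s.
Number of layers: 124 / 0.27 → 460 (rounded up).
Non-print overhead = 460 × 1.1 = 506 s.
Altogether 85031.6 + 506 = 85537.6 s, i.e. 23.76 hours.

23.76 hours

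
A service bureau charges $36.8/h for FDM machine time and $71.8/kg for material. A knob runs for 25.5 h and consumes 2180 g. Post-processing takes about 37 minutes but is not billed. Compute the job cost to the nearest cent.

Time charge = 36.8 × 25.5 = $938.40.
Material cost = 71.8 × 2180/1000 = $156.524.
Total = 938.40 + 156.524 = 1094.924 ≈ $1094.92.

$1094.92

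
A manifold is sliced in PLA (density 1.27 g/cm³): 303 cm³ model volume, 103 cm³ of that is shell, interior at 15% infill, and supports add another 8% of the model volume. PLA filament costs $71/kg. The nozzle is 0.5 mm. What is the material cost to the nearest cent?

Infill region: 303 − 103 → 200 cm³.
Deposited infill: 0.15 × 200 → 30 cm³.
Support = 0.08 × 303 = 24.24 cm³.
Deposited volume: 103 + 30 + 24.24 → 157.24 cm³.
Mass = 157.24 × 1.27, so 199.6948 g.
Cost = 199.6948 g / 1000 × $71/kg = $14.18.

$14.18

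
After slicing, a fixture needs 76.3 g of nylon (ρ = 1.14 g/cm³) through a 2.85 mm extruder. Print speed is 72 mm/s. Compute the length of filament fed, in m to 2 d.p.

Extruded volume: 76.3/1.14 = 66.9298 cm³ (66929.8 mm³).
Filament cross-section = π × (2.85/2)² = 6.3794 mm².
L = V/A = 66929.8/6.3794 = 10491.55 mm → 10.49 m.

10.49 m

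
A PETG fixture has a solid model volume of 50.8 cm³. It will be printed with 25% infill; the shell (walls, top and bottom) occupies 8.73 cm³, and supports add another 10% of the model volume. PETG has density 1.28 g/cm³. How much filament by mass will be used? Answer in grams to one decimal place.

31.1 g

Interior volume = 50.8 − 8.73 = 42.07 cm³.
Infill volume = 0.25 × 42.07, so 10.5175 cm³.
Support: 0.10 × 50.8 → 5.08 cm³.
Total printed volume = 8.73 + 10.5175 + 5.08, so 24.3275 cm³.
Mass: 24.3275 × 1.28 → 31.1392 g.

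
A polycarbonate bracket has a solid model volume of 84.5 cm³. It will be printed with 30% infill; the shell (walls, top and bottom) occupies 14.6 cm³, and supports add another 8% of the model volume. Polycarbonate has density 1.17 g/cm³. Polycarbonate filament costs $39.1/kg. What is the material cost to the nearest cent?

$1.94

Volume inside the shell = 84.5 − 14.6, so 69.9 cm³.
Infill deposited = 0.30 × 69.9, so 20.97 cm³.
Support = 0.08 × 84.5, so 6.76 cm³.
Deposited volume = 14.6 + 20.97 + 6.76 = 42.33 cm³.
Mass: 42.33 × 1.17 → 49.5261 g.
Cost = 49.5261 g / 1000 × $39.1/kg = $1.94.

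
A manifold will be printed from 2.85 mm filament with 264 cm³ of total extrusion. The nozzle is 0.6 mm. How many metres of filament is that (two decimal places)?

41.38 m

Filament cross-section = π × (2.85/2)² = 6.3794 mm².
Length = 264 cm³ / 6.3794 mm² = 264000 / 6.3794 = 41383.2 mm = 41.38 m.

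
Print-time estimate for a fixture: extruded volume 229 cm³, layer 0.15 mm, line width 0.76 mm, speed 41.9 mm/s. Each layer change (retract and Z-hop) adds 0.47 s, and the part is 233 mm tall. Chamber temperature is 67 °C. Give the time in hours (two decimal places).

Extrusion cross-section = 0.15 × 0.76, so 0.114 mm².
Toolpath length = 229 cm³ / 0.114 mm² = 229000 / 0.114 = 2008771.9 mm.
Time extruding = 2008771.9 / 41.9, so 47942.1 s.
Layer count = ceil(233 / 0.15) = 1554.
Z-hop total = 1554 × 0.47, so 730.38 s.
Altogether 47942.1 + 730.38 = 48672.48 s, i.e. 13.52 hours.

13.52 hours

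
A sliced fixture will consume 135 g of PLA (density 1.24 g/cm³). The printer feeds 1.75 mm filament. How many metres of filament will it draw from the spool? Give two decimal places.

Volume = 135 g / 1.24 g·cm⁻³ = 108.871 cm³ = 108871 mm³.
Filament cross-section = π × (1.75/2)² = 2.4053 mm².
Length = 108871 / 2.4053 = 45262.96 mm = 45.26 m.

45.26 m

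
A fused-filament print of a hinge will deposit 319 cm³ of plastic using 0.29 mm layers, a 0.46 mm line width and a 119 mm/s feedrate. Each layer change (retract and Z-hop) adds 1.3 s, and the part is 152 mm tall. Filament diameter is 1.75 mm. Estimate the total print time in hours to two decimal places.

Bead cross-section = 0.29 × 0.46 = 0.1334 mm².
Total extruded path = 319000/0.1334 = 2391304.3 mm.
Print-move time = 2391304.3 / 119 = 20095 s.
Layers = ⌈152/0.29⌉ = 525.
Non-print overhead = 525 × 1.3, so 682.5 s.
Total = 20095 + 682.5 = 20777.5 s = 5.77 hours.

5.77 hours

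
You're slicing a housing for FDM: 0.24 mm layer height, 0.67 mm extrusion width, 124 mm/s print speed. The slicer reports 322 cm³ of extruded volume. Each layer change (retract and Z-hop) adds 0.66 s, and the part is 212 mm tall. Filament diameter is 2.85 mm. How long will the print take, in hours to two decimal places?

4.65 hours

Line area = 0.24 × 0.67 = 0.1608 mm².
Path length: 322000 mm³ / 0.1608 mm² → 2002487.6 mm.
Time extruding = 2002487.6 / 124, so 16149.1 s.
Number of layers: 212 / 0.24 → 884 (rounded up).
Non-print overhead = 884 × 0.66 = 583.44 s.
Total = 16149.1 + 583.44 = 16732.54 s = 4.65 hours.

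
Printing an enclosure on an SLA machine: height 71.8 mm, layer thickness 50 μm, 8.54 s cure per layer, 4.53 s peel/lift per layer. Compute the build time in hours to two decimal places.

5.21 hours

Layers = ⌈71.8/0.05⌉ = 1436.
Per-layer time = 8.54 + 4.53 = 13.07 s.
Build time: 1436 × 13.07 s = 18768.52 s, i.e. 5.21 hours.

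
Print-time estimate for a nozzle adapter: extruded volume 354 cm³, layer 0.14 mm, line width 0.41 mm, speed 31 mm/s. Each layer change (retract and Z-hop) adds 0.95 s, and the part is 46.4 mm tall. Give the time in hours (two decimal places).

55.35 hours

Extrusion cross-section: 0.14 × 0.41 → 0.0574 mm².
Path length: 354000 mm³ / 0.0574 mm² → 6167247.4 mm.
Time extruding: 6167247.4 / 31 → 198943.5 s.
Layers = ⌈46.4/0.14⌉ = 332.
Non-print overhead = 332 × 0.95 = 315.4 s.
Total = 198943.5 + 315.4 = 199258.9 s = 55.35 hours.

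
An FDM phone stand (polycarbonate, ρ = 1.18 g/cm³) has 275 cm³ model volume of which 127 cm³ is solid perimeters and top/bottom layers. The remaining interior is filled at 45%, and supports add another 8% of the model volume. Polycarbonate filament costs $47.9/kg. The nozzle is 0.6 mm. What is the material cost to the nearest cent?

$12.19

Volume inside the shell = 275 − 127 = 148 cm³.
Deposited infill: 0.45 × 148 → 66.6 cm³.
Support = 0.08 × 275, so 22 cm³.
Deposited volume = 127 + 66.6 + 22, so 215.6 cm³.
Mass = 215.6 × 1.18, so 254.408 g.
Cost = 254.408 g / 1000 × $47.9/kg = $12.19.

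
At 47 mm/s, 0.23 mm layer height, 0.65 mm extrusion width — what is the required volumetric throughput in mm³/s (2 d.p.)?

A: 0.23 × 0.65 → 0.1495 mm².
Volumetric flow = 47 × 0.1495 = 7.03 mm³/s.

7.03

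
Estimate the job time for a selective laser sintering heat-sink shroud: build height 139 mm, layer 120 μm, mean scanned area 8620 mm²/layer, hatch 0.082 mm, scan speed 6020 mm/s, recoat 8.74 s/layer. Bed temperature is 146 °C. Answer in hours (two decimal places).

8.44 hours

Number of layers: 139 / 0.12 → 1159 (rounded up).
Per-layer scan distance = 8620 / 0.082 = 105122 mm.
Scan time per layer = 105122 / 6020 = 17.4621 s.
Layer cycle = 17.4621 + 8.74 = 26.2021 s.
Total: 1159 × 26.2021 s = 30368.2339 s → 8.44 hours.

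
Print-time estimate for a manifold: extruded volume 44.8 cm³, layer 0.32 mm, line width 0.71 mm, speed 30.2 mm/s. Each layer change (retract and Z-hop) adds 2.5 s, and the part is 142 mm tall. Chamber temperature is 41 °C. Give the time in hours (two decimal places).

2.12 hours

Extrusion cross-section = 0.32 × 0.71, so 0.2272 mm².
Path length: 44800 mm³ / 0.2272 mm² → 197183.1 mm.
Print-move time = 197183.1 / 30.2, so 6529.2 s.
Layers = ⌈142/0.32⌉ = 444.
Z-hop total = 444 × 2.5, so 1110 s.
Altogether 6529.2 + 1110 = 7639.2 s, i.e. 2.12 hours.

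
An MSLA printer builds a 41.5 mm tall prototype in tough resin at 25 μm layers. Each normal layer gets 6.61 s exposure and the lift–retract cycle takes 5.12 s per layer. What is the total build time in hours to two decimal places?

Number of layers: 41.5 / 0.025 → 1660 (rounded up).
Each layer takes = 6.61 + 5.12, so 11.73 s.
Build time: 1660 × 11.73 s = 19471.8 s, i.e. 5.41 hours.

5.41 hours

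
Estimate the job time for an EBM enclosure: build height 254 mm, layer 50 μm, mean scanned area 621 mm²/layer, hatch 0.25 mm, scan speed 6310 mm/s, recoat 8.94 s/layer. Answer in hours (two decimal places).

13.17 hours

Layers = ⌈254/0.05⌉ = 5080.
Scan path per layer = 621 / 0.25, so 2484 mm.
Scan time per layer = 2484 / 6310 = 0.3937 s.
Time per layer = 0.3937 + 8.94 = 9.3337 s.
5080 layers × 9.3337 s/layer = 47415.196 s, i.e. 13.17 hours.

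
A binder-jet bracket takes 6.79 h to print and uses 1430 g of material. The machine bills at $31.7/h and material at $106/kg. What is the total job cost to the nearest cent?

Machine-time cost: 31.7 × 6.79 → $215.243.
Material charge: 106 × 1430/1000 → $151.58.
Job cost: 215.243 + 151.58 = 366.823 ≈ $366.82.

$366.82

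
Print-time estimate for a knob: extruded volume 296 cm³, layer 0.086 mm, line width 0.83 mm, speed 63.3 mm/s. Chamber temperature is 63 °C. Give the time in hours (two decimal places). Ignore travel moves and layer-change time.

18.20 hours

Bead cross-section = 0.086 × 0.83, so 0.07138 mm².
Total extruded path = 296000/0.07138 = 4146819.8 mm.
Print-move time = 4146819.8 / 63.3 = 65510.6 s.
Converting: 65510.6 s = 18.20 hours.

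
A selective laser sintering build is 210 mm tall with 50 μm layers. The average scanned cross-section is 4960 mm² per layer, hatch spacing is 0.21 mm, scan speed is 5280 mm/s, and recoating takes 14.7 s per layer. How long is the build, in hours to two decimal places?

Layers = ⌈210/0.05⌉ = 4200.
Hatch length per layer = 4960 / 0.21 = 23619 mm.
Per-layer scan time = 23619 / 5280, so 4.4733 s.
Layer cycle = 4.4733 + 14.7 = 19.1733 s.
Build time = 4200 × 19.1733 = 80527.86 s = 22.37 hours.

22.37 hours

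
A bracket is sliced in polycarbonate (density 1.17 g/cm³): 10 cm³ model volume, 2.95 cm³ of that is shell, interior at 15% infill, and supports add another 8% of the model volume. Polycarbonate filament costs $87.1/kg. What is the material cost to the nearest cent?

Infill region = 10 − 2.95 = 7.05 cm³.
Infill deposited: 0.15 × 7.05 → 1.0575 cm³.
Support = 0.08 × 10 = 0.8 cm³.
Deposited volume: 2.95 + 1.0575 + 0.8 → 4.8075 cm³.
Mass = 4.8075 × 1.17, so 5.624775 g.
At $87.1/kg: 5.624775/1000 × 87.1 = $0.49.

$0.49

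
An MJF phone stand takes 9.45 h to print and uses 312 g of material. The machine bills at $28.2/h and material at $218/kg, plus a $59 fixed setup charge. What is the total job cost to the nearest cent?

Machine cost = 28.2 × 9.45, so $266.49.
Material charge: 218 × 312/1000 → $68.016.
Adding setup: 266.49 + 68.016 + 59 → 393.506 ≈ $393.51.

$393.51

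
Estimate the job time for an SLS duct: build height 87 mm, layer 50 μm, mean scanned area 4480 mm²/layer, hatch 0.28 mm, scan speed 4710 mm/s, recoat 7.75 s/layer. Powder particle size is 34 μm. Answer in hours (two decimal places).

Layers = ⌈87/0.05⌉ = 1740.
Scan path per layer = 4480 / 0.28 = 16000 mm.
Laser time per layer: 16000 / 4710 → 3.397 s.
Per-layer time = 3.397 + 7.75, so 11.147 s.
Total: 1740 × 11.147 s = 19395.78 s → 5.39 hours.

5.39 hours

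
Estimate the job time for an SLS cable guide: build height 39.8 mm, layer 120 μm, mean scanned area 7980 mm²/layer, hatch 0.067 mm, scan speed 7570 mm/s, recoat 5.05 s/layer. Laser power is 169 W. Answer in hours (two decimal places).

Number of layers: 39.8 / 0.12 → 332 (rounded up).
Scan path per layer = 7980 / 0.067 = 119104.5 mm.
Per-layer scan time: 119104.5 / 7570 → 15.7338 s.
Per-layer time = 15.7338 + 5.05, so 20.7838 s.
332 layers × 20.7838 s/layer = 6900.2216 s, i.e. 1.92 hours.

1.92 hours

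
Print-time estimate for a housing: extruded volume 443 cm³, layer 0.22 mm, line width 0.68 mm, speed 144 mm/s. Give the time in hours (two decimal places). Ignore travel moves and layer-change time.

5.71 hours

Extrusion cross-section: 0.22 × 0.68 → 0.1496 mm².
Path length: 443000 mm³ / 0.1496 mm² → 2961229.9 mm.
Print-move time: 2961229.9 / 144 → 20564.1 s.
In the requested units: 20564.1 s = 5.71 hours.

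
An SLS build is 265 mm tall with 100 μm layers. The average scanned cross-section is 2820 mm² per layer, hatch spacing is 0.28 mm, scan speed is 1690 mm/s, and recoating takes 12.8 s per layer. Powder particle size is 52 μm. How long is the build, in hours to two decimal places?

13.81 hours

Layers = ⌈265/0.1⌉ = 2650.
Hatch length per layer: 2820 / 0.28 → 10071.4 mm.
Laser time per layer = 10071.4 / 1690, so 5.9594 s.
Time per layer = 5.9594 + 12.8 = 18.7594 s.
Total: 2650 × 18.7594 s = 49712.41 s → 13.81 hours.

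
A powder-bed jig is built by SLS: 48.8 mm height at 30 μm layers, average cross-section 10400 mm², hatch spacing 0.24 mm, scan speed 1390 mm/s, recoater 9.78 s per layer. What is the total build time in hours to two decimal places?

18.51 hours

Number of layers: 48.8 / 0.03 → 1627 (rounded up).
Hatch length per layer: 10400 / 0.24 → 43333.3 mm.
Laser time per layer = 43333.3 / 1390, so 31.175 s.
Time per layer: 31.175 + 9.78 → 40.955 s.
Build time = 1627 × 40.955 = 66633.785 s = 18.51 hours.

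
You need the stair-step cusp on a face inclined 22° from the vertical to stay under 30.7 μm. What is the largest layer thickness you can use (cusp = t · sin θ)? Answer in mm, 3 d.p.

sin(22°) = 0.3746; t_max = 0.0307/0.3746 = 0.082 mm.

0.082 mm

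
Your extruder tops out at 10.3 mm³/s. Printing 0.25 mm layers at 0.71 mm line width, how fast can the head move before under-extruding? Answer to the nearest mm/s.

58 mm/s

Bead cross-section = 0.25 × 0.71, so 0.1775 mm².
Max speed = 10.3 / 0.1775 = 58.03 ≈ 58 mm/s.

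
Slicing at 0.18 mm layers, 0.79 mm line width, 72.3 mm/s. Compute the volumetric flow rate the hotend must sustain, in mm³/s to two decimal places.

A = 0.18 × 0.79 = 0.1422 mm².
Q = v·A = 72.3 × 0.1422 = 10.28 mm³/s.

10.28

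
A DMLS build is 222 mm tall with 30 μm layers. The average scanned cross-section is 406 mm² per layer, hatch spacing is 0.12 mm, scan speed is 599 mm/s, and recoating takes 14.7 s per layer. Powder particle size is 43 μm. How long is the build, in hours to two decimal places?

41.83 hours

Layer count = ceil(222 / 0.03) = 7400.
Hatch length per layer = 406 / 0.12, so 3383.3 mm.
Laser time per layer: 3383.3 / 599 → 5.6482 s.
Per-layer time = 5.6482 + 14.7, so 20.3482 s.
Build time = 7400 × 20.3482 = 150576.68 s = 41.83 hours.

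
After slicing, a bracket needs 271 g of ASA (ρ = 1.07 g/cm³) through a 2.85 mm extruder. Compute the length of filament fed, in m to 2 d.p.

Extruded volume: 271/1.07 = 253.271 cm³ (253271 mm³).
Cross-section of 2.85 mm filament: π·(2.85/2)² = 6.3794 mm².
Length = 253271 / 6.3794 = 39701.38 mm = 39.70 m.

39.70 m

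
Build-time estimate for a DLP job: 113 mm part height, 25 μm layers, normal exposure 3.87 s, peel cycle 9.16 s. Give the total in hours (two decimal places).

16.36 hours

Layers = ⌈113/0.025⌉ = 4520.
Each layer takes = 3.87 + 9.16, so 13.03 s.
Total = 4520 × 13.03 = 58895.6 s = 16.36 hours.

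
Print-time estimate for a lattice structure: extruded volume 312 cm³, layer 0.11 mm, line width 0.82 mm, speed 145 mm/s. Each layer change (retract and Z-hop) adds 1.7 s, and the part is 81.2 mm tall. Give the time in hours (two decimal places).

6.98 hours

Extrusion cross-section = 0.11 × 0.82, so 0.0902 mm².
Path length: 312000 mm³ / 0.0902 mm² → 3458980 mm.
Extrusion time = 3458980 / 145, so 23855 s.
Layer count = ceil(81.2 / 0.11) = 739.
Layer-change overhead: 739 × 1.7 → 1256.3 s.
Total = 23855 + 1256.3 = 25111.3 s = 6.98 hours.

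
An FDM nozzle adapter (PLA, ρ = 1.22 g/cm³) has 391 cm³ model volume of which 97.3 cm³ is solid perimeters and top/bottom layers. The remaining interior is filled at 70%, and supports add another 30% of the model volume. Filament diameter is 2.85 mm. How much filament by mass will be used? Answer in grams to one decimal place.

512.6 g

Infill region: 391 − 97.3 → 293.7 cm³.
Infill volume = 0.70 × 293.7 = 205.59 cm³.
Support = 0.30 × 391, so 117.3 cm³.
Deposited volume = 97.3 + 205.59 + 117.3, so 420.19 cm³.
Mass: 420.19 × 1.22 → 512.6318 g.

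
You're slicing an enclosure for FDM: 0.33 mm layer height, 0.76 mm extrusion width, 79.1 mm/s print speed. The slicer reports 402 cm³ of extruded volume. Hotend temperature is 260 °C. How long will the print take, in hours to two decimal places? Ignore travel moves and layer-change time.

Line area = 0.33 × 0.76, so 0.2508 mm².
Path length: 402000 mm³ / 0.2508 mm² → 1602870.8 mm.
Time extruding: 1602870.8 / 79.1 → 20263.9 s.
In the requested units: 20263.9 s = 5.63 hours.

5.63 hours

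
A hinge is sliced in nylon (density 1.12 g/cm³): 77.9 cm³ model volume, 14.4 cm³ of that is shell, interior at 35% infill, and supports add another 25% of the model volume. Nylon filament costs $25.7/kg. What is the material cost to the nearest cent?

$1.61

Interior volume = 77.9 − 14.4, so 63.5 cm³.
Infill deposited = 0.35 × 63.5, so 22.225 cm³.
Support: 0.25 × 77.9 → 19.475 cm³.
Deposited volume: 14.4 + 22.225 + 19.475 → 56.1 cm³.
Mass = 56.1 × 1.12 = 62.832 g.
Cost = 62.832 g / 1000 × $25.7/kg = $1.61.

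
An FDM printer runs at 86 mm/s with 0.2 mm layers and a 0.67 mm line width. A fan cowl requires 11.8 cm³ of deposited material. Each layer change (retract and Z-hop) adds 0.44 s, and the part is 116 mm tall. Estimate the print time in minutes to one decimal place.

Extrusion cross-section = 0.2 × 0.67 = 0.134 mm².
Total extruded path = 11800/0.134 = 88059.7 mm.
Extrusion time = 88059.7 / 86, so 1024 s.
Layer count = ceil(116 / 0.2) = 580.
Layer-change overhead: 580 × 0.44 → 255.2 s.
Total = 1024 + 255.2 = 1279.2 s = 21.3 minutes.

21.3 minutes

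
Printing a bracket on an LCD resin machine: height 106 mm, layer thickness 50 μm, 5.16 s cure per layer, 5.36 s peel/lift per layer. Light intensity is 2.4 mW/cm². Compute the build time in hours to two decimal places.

6.20 hours

Layer count = ceil(106 / 0.05) = 2120.
Cycle time = 5.16 + 5.36 = 10.52 s.
Build time: 2120 × 10.52 s = 22302.4 s, i.e. 6.20 hours.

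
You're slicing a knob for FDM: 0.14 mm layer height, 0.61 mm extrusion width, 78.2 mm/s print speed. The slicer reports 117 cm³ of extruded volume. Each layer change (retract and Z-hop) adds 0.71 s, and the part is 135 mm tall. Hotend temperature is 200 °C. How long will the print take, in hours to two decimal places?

Line area = 0.14 × 0.61, so 0.0854 mm².
Total extruded path = 117000/0.0854 = 1370023.4 mm.
Extrusion time = 1370023.4 / 78.2 = 17519.5 s.
Number of layers: 135 / 0.14 → 965 (rounded up).
Non-print overhead: 965 × 0.71 → 685.15 s.
Total = 17519.5 + 685.15 = 18204.65 s = 5.06 hours.

5.06 hours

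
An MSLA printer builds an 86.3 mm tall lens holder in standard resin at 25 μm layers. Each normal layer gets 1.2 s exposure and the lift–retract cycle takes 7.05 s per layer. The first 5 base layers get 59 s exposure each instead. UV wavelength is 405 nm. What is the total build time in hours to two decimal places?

Layer count = ceil(86.3 / 0.025) = 3452.
Bottom layers = 5 × (59 + 7.05), so 330.25 s.
Remaining layers: 3447 × (1.2 + 7.05) → 28437.75 s.
Total = 330.25 + 28437.75 = 28768 s = 7.99 hours.

7.99 hours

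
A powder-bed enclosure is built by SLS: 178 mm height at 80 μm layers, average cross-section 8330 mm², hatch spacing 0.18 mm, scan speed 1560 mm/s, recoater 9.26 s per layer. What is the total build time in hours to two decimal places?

Number of layers: 178 / 0.08 → 2225 (rounded up).
Per-layer scan distance: 8330 / 0.18 → 46277.8 mm.
Laser time per layer = 46277.8 / 1560 = 29.6653 s.
Layer cycle = 29.6653 + 9.26 = 38.9253 s.
2225 layers × 38.9253 s/layer = 86608.7925 s, i.e. 24.06 hours.

24.06 hours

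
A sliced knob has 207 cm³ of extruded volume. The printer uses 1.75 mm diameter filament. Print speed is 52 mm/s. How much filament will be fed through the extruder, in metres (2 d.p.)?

A = π r² = π × 0.875² = 2.4053 mm².
L = 207000 mm³ / 2.4053 mm² = 86059.95 mm, i.e. 86.06 m.

86.06 m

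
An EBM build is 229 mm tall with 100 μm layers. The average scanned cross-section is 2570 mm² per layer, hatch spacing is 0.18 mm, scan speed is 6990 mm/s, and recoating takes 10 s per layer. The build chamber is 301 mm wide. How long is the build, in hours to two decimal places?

Layer count = ceil(229 / 0.1) = 2290.
Per-layer scan distance = 2570 / 0.18 = 14277.8 mm.
Per-layer scan time: 14277.8 / 6990 → 2.0426 s.
Per-layer time = 2.0426 + 10, so 12.0426 s.
2290 layers × 12.0426 s/layer = 27577.554 s, i.e. 7.66 hours.

7.66 hours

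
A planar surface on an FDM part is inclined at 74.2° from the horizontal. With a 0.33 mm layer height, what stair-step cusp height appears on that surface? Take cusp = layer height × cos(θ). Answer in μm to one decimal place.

89.9 μm

h_c = t·cos θ = 0.33 × 0.2723 = 0.089859 mm (89.9 μm).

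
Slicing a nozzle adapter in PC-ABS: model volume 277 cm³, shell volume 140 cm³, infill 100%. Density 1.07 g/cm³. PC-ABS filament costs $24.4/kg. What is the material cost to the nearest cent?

Interior volume = 277 − 140, so 137 cm³.
Infill volume = 1.00 × 137 = 137 cm³.
Total printed volume: 140 + 137 → 277 cm³.
Mass: 277 × 1.07 → 296.39 g.
At $24.4/kg: 296.39/1000 × 24.4 = $7.23.

$7.23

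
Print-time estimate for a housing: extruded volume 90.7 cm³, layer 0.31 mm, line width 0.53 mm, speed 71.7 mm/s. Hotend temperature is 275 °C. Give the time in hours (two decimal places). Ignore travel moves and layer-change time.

Bead cross-section: 0.31 × 0.53 → 0.1643 mm².
Total extruded path = 90700/0.1643 = 552039 mm.
Extrusion time = 552039 / 71.7 = 7699.3 s.
In the requested units: 7699.3 s = 2.14 hours.

2.14 hours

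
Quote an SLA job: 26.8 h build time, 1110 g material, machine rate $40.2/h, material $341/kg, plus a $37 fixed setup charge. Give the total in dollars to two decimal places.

$1492.87

Time charge: 40.2 × 26.8 → $1077.36.
Material cost: 341 × 1110/1000 → $378.51.
Total = 1077.36 + 378.51 + 37 = $1492.87.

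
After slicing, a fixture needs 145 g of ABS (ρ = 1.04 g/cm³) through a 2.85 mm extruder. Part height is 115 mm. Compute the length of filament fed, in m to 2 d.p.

21.86 m

Extruded volume: 145/1.04 = 139.4231 cm³ (139423.1 mm³).
Filament cross-section = π × (2.85/2)² = 6.3794 mm².
Length = 139423.1 / 6.3794 = 21855.21 mm = 21.86 m.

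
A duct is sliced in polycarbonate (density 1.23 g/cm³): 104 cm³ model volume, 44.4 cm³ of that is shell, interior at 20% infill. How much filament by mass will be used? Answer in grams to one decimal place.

69.3 g

Volume inside the shell: 104 − 44.4 → 59.6 cm³.
Infill deposited = 0.20 × 59.6 = 11.92 cm³.
Total printed volume = 44.4 + 11.92, so 56.32 cm³.
Mass: 56.32 × 1.23 → 69.2736 g.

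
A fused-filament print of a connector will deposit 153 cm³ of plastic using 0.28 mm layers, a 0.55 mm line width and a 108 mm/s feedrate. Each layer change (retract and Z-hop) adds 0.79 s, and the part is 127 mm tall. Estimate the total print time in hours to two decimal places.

2.65 hours

Extrusion cross-section: 0.28 × 0.55 → 0.154 mm².
Total extruded path = 153000/0.154 = 993506.5 mm.
Extrusion time: 993506.5 / 108 → 9199.1 s.
Layers = ⌈127/0.28⌉ = 454.
Non-print overhead = 454 × 0.79, so 358.66 s.
Altogether 9199.1 + 358.66 = 9557.76 s, i.e. 2.65 hours.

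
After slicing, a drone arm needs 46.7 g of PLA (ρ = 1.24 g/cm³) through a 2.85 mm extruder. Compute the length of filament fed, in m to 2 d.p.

5.90 m

Extruded volume: 46.7/1.24 = 37.6613 cm³ (37661.3 mm³).
A = π r² = π × 1.425² = 6.3794 mm².
Length = 37661.3 / 6.3794 = 5903.58 mm = 5.90 m.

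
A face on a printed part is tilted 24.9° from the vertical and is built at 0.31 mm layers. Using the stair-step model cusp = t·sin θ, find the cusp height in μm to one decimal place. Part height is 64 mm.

130.5 μm

h_c = t·sin θ = 0.31 × 0.4210 = 0.13051 mm (130.5 μm).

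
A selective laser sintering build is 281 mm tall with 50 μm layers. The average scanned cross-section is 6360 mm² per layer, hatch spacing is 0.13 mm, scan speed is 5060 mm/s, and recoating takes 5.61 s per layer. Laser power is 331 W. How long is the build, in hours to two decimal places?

Layer count = ceil(281 / 0.05) = 5620.
Hatch length per layer = 6360 / 0.13, so 48923.1 mm.
Scan time per layer = 48923.1 / 5060, so 9.6686 s.
Per-layer time = 9.6686 + 5.61 = 15.2786 s.
Total: 5620 × 15.2786 s = 85865.732 s → 23.85 hours.

23.85 hours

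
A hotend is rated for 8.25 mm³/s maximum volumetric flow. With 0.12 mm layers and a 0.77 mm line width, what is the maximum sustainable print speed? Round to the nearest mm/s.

A: 0.12 × 0.77 → 0.0924 mm².
v_max = Q/A = 8.25/0.0924 = 89.29 mm/s → 89 mm/s.

89 mm/s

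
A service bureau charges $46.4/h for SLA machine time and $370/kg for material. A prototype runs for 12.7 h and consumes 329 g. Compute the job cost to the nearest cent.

$711.01

Time charge: 46.4 × 12.7 → $589.28.
Material cost = 370 × 329/1000 = $121.73.
Job cost: 589.28 + 121.73 = $711.01.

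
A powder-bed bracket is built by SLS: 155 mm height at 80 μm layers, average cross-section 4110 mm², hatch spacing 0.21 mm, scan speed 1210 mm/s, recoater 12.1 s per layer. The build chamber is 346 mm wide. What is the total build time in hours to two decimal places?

15.22 hours

Layers = ⌈155/0.08⌉ = 1938.
Scan path per layer = 4110 / 0.21, so 19571.4 mm.
Scan time per layer = 19571.4 / 1210 = 16.1747 s.
Per-layer time: 16.1747 + 12.1 → 28.2747 s.
1938 layers × 28.2747 s/layer = 54796.3686 s, i.e. 15.22 hours.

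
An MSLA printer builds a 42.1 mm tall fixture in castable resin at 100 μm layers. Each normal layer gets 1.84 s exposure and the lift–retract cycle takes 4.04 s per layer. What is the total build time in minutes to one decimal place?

41.3 minutes

Number of layers: 42.1 / 0.1 → 421 (rounded up).
Cycle time = 1.84 + 4.04, so 5.88 s.
Total = 421 × 5.88 = 2475.48 s = 41.3 minutes.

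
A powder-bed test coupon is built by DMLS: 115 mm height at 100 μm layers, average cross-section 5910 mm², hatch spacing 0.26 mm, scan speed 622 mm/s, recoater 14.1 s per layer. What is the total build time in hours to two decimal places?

16.18 hours

Number of layers: 115 / 0.1 → 1150 (rounded up).
Scan path per layer = 5910 / 0.26, so 22730.8 mm.
Per-layer scan time = 22730.8 / 622, so 36.5447 s.
Time per layer = 36.5447 + 14.1 = 50.6447 s.
1150 layers × 50.6447 s/layer = 58241.405 s, i.e. 16.18 hours.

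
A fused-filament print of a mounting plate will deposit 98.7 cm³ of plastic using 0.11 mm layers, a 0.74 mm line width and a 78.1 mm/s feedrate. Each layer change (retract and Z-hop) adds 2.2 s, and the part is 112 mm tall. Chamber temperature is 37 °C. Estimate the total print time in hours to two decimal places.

Bead cross-section: 0.11 × 0.74 → 0.0814 mm².
Total extruded path = 98700/0.0814 = 1212530.7 mm.
Extrusion time = 1212530.7 / 78.1, so 15525.4 s.
Layers = ⌈112/0.11⌉ = 1019.
Z-hop total = 1019 × 2.2, so 2241.8 s.
Altogether 15525.4 + 2241.8 = 17767.2 s, i.e. 4.94 hours.

4.94 hours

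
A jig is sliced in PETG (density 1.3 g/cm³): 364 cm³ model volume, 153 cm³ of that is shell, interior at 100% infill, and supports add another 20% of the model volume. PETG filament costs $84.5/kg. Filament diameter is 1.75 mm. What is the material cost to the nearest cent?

Infill region: 364 − 153 → 211 cm³.
Infill deposited = 1.00 × 211, so 211 cm³.
Support = 0.20 × 364 = 72.8 cm³.
Deposited volume: 153 + 211 + 72.8 → 436.8 cm³.
Mass = 436.8 × 1.3 = 567.84 g.
Cost = 567.84 g / 1000 × $84.5/kg = $47.98.

$47.98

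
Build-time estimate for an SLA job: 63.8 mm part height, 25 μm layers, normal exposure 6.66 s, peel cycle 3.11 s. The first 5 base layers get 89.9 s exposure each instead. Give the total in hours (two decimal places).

Layer count = ceil(63.8 / 0.025) = 2552.
Burn-in layers: 5 × (89.9 + 3.11) → 465.05 s.
Regular layers: 2547 × (6.66 + 3.11) → 24884.19 s.
Total = 465.05 + 24884.19 = 25349.24 s = 7.04 hours.

7.04 hours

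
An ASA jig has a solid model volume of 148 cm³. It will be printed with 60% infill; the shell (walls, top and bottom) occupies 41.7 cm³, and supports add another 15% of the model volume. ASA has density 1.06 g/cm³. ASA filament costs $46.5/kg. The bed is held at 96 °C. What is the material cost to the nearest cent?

$6.29

Infill region = 148 − 41.7 = 106.3 cm³.
Deposited infill = 0.60 × 106.3, so 63.78 cm³.
Support = 0.15 × 148, so 22.2 cm³.
Deposited volume = 41.7 + 63.78 + 22.2 = 127.68 cm³.
Mass = 127.68 × 1.06, so 135.3408 g.
Cost = 135.3408 g / 1000 × $46.5/kg = $6.29.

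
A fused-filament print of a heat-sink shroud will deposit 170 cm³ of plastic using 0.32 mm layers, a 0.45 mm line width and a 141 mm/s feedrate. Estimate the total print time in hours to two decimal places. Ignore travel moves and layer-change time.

Line area: 0.32 × 0.45 → 0.144 mm².
Total extruded path = 170000/0.144 = 1180555.6 mm.
Time extruding = 1180555.6 / 141 = 8372.7 s.
That's 8372.7 s → 2.33 hours.

2.33 hours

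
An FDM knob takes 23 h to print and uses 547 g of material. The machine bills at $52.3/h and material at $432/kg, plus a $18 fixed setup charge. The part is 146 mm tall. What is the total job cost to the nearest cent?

$1457.20

Machine-time cost: 52.3 × 23 → $1202.90.
Material charge = 432 × 547/1000 = $236.304.
Total = 1202.90 + 236.304 + 18 = 1457.204 ≈ $1457.20.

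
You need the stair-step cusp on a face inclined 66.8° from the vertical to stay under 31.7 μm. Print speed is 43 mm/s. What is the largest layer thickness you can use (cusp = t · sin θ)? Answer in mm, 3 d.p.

0.034 mm

sin(66.8°) = 0.9191; t_max = 0.0317/0.9191 = 0.034 mm.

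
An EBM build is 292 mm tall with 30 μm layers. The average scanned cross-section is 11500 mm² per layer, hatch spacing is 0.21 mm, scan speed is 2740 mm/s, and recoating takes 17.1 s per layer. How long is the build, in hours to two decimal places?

Layer count = ceil(292 / 0.03) = 9734.
Hatch length per layer = 11500 / 0.21 = 54761.9 mm.
Scan time per layer = 54761.9 / 2740 = 19.9861 s.
Time per layer = 19.9861 + 17.1, so 37.0861 s.
Build time = 9734 × 37.0861 = 360996.0974 s = 100.28 hours.

100.28 hours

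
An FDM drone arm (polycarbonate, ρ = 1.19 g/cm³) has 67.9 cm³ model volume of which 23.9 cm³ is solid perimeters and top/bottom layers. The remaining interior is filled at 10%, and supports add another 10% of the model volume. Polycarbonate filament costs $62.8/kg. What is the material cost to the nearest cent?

Interior volume = 67.9 − 23.9 = 44 cm³.
Infill deposited = 0.10 × 44, so 4.4 cm³.
Support = 0.10 × 67.9, so 6.79 cm³.
Deposited volume = 23.9 + 4.4 + 6.79 = 35.09 cm³.
Mass: 35.09 × 1.19 → 41.7571 g.
Cost = 41.7571 g / 1000 × $62.8/kg = $2.62.

$2.62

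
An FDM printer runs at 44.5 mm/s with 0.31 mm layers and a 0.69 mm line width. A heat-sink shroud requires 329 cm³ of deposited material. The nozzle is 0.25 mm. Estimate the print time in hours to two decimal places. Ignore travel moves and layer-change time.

Extrusion cross-section: 0.31 × 0.69 → 0.2139 mm².
Path length: 329000 mm³ / 0.2139 mm² → 1538101.9 mm.
Print-move time = 1538101.9 / 44.5 = 34564.1 s.
In the requested units: 34564.1 s = 9.60 hours.

9.60 hours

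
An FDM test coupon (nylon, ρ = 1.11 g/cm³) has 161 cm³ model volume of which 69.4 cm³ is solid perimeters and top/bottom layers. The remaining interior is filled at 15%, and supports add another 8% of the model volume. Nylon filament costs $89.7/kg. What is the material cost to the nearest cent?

$9.56

Infill region = 161 − 69.4 = 91.6 cm³.
Infill volume: 0.15 × 91.6 → 13.74 cm³.
Support = 0.08 × 161 = 12.88 cm³.
Total printed volume: 69.4 + 13.74 + 12.88 → 96.02 cm³.
Mass: 96.02 × 1.11 → 106.5822 g.
Cost = 106.5822 g / 1000 × $89.7/kg = $9.56.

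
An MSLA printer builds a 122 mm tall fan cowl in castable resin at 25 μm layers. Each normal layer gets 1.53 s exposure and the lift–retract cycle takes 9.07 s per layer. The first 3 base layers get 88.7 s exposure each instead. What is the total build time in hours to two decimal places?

14.44 hours

Layers = ⌈122/0.025⌉ = 4880.
Base layers: 3 × (88.7 + 9.07) → 293.31 s.
Remaining layers: 4877 × (1.53 + 9.07) → 51696.2 s.
Sum: 293.31 + 51696.2 = 51989.51 s → 14.44 hours.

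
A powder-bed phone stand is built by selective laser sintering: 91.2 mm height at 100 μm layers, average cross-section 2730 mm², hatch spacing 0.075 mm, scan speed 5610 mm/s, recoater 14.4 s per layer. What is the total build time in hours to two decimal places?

Layers = ⌈91.2/0.1⌉ = 912.
Scan path per layer: 2730 / 0.075 → 36400 mm.
Per-layer scan time = 36400 / 5610, so 6.4884 s.
Layer cycle: 6.4884 + 14.4 → 20.8884 s.
Build time = 912 × 20.8884 = 19050.2208 s = 5.29 hours.

5.29 hours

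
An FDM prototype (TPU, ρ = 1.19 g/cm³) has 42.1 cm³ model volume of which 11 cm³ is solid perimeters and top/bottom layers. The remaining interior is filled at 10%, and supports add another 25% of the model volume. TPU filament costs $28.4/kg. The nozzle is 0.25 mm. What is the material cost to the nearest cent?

$0.83

Volume inside the shell: 42.1 − 11 → 31.1 cm³.
Deposited infill = 0.10 × 31.1 = 3.11 cm³.
Support = 0.25 × 42.1 = 10.525 cm³.
Total printed volume = 11 + 3.11 + 10.525, so 24.635 cm³.
Mass = 24.635 × 1.19, so 29.31565 g.
At $28.4/kg: 29.31565/1000 × 28.4 = $0.83.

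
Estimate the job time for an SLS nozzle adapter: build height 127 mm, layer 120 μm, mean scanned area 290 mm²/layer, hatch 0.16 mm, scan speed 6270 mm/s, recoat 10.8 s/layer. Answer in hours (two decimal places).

3.26 hours

Layers = ⌈127/0.12⌉ = 1059.
Hatch length per layer = 290 / 0.16 = 1812.5 mm.
Scan time per layer = 1812.5 / 6270 = 0.2891 s.
Per-layer time = 0.2891 + 10.8 = 11.0891 s.
Total: 1059 × 11.0891 s = 11743.3569 s → 3.26 hours.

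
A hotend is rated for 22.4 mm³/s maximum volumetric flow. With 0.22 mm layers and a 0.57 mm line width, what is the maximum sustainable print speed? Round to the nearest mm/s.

Extrusion cross-section = 0.22 × 0.57, so 0.1254 mm².
Max speed = 22.4 / 0.1254 = 178.63 ≈ 179 mm/s.

179 mm/s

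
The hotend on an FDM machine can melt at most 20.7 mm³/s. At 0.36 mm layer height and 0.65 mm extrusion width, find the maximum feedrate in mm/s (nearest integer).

88 mm/s

A: 0.36 × 0.65 → 0.234 mm².
v_max = Q/A = 20.7/0.234 = 88.46 mm/s → 88 mm/s.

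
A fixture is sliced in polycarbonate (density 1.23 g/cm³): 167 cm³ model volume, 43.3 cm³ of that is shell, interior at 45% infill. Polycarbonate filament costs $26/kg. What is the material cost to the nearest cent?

Volume inside the shell: 167 − 43.3 → 123.7 cm³.
Infill volume = 0.45 × 123.7 = 55.665 cm³.
Total printed volume = 43.3 + 55.665 = 98.965 cm³.
Mass = 98.965 × 1.23 = 121.72695 g.
Cost = 121.72695 g / 1000 × $26/kg = $3.16.

$3.16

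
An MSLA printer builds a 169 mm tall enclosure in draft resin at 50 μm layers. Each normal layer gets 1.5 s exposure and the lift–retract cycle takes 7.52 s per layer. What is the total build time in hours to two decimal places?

Layer count = ceil(169 / 0.05) = 3380.
Cycle time = 1.5 + 7.52, so 9.02 s.
Build time: 3380 × 9.02 s = 30487.6 s, i.e. 8.47 hours.

8.47 hours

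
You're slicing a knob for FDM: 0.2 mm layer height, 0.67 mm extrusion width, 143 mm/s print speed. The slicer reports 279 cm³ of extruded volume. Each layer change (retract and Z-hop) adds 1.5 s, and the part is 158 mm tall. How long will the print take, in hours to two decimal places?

4.37 hours

Bead cross-section: 0.2 × 0.67 → 0.134 mm².
Toolpath length = 279 cm³ / 0.134 mm² = 279000 / 0.134 = 2082089.6 mm.
Print-move time: 2082089.6 / 143 → 14560.1 s.
Layers = ⌈158/0.2⌉ = 790.
Z-hop total = 790 × 1.5, so 1185 s.
Total = 14560.1 + 1185 = 15745.1 s = 4.37 hours.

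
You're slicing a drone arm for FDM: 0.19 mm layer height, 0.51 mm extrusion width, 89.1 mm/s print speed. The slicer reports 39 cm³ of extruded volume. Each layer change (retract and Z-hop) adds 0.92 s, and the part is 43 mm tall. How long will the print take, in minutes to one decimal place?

78.8 minutes

Bead cross-section = 0.19 × 0.51, so 0.0969 mm².
Toolpath length = 39 cm³ / 0.0969 mm² = 39000 / 0.0969 = 402476.8 mm.
Time extruding: 402476.8 / 89.1 → 4517.1 s.
Layer count = ceil(43 / 0.19) = 227.
Layer-change overhead = 227 × 0.92, so 208.84 s.
Total = 4517.1 + 208.84 = 4725.94 s = 78.8 minutes.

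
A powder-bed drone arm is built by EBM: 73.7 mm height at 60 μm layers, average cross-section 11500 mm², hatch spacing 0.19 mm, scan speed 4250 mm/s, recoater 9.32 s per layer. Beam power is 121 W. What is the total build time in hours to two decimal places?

Number of layers: 73.7 / 0.06 → 1229 (rounded up).
Scan path per layer: 11500 / 0.19 → 60526.3 mm.
Scan time per layer = 60526.3 / 4250 = 14.2415 s.
Per-layer time = 14.2415 + 9.32, so 23.5615 s.
Build time = 1229 × 23.5615 = 28957.0835 s = 8.04 hours.

8.04 hours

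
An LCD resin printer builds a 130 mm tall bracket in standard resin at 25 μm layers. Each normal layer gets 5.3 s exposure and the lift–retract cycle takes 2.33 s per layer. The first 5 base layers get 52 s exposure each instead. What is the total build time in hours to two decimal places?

Layer count = ceil(130 / 0.025) = 5200.
Base layers = 5 × (52 + 2.33) = 271.65 s.
Regular layers = 5195 × (5.3 + 2.33) = 39637.85 s.
Sum: 271.65 + 39637.85 = 39909.5 s → 11.09 hours.

11.09 hours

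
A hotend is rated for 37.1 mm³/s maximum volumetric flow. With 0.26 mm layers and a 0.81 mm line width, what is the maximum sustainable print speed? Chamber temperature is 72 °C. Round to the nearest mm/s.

176 mm/s

Extrusion cross-section: 0.26 × 0.81 → 0.2106 mm².
v_max = Q/A = 37.1/0.2106 = 176.16 mm/s → 176 mm/s.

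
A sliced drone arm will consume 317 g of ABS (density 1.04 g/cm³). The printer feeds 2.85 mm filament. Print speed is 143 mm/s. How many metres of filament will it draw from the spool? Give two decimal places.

Volume = 317 g / 1.04 g·cm⁻³ = 304.8077 cm³ = 304807.7 mm³.
A = π r² = π × 1.425² = 6.3794 mm².
Length = 304807.7 / 6.3794 = 47779.99 mm = 47.78 m.

47.78 m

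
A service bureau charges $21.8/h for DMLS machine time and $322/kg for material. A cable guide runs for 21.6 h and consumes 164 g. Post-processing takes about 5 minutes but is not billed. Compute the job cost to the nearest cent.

$523.69

Machine-time cost = 21.8 × 21.6, so $470.88.
Feedstock cost = 322 × 164/1000, so $52.808.
Total = 470.88 + 52.808 = 523.688 ≈ $523.69.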